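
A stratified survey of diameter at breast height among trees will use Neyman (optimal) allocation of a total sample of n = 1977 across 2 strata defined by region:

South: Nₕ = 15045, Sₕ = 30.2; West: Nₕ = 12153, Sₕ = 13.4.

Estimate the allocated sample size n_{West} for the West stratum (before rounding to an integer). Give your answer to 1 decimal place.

521.6

Neyman allocation: nₕ = n·NₕSₕ / Σⱼ NⱼSⱼ.
Σ NⱼSⱼ = 15045·30.2 + 12153·13.4 = 617209.2.
n_{West} = 1977·12153·13.4 / 617209.2 = 521.6.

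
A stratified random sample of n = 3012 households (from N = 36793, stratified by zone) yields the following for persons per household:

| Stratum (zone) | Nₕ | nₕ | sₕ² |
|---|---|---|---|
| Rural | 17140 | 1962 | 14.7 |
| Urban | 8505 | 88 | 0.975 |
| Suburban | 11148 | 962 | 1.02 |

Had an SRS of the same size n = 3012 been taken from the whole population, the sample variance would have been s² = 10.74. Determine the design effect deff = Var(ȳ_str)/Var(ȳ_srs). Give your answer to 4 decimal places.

Var(ȳ_str) = Σ Wₕ²(1−fₕ)sₕ²/nₕ with Wₕ = Nₕ/36793:
  Rural: (17140/36793)²·(1−1962/17140)·14.7/1962 = 0.0014398369
  Urban: (8505/36793)²·(1−88/8505)·0.975/88 = 5.8589958 × 10^-4
  Suburban: (11148/36793)²·(1−962/11148)·1.02/962 = 8.8939633 × 10^-5
  → Var(ȳ_str) = 0.0021146761.
Var(ȳ_srs) = (1 − 3012/36793)·10.74/3012 = 0.0032738337.
deff = 0.0021146761 / 0.0032738337 = 0.6459.

0.6459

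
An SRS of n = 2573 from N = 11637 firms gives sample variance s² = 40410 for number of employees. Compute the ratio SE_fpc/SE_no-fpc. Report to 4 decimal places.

f = n/N = 2573/11637 = 0.22110510.
SE_no-fpc = √(s²/n) = 3.9630042; SE_fpc = √((1−f)s²/n) = 3.4975503.
Ratio = √(1−f) = 0.88255023.

0.8826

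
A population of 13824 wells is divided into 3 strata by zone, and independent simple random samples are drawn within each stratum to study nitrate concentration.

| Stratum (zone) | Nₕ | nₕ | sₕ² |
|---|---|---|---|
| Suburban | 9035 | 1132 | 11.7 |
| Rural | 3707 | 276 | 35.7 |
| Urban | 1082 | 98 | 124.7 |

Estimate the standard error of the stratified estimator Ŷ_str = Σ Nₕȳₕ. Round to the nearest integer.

Var(Ŷ_str) = Σₕ Nₕ²(1 − fₕ)sₕ²/nₕ.
Suburban: 9035²·(1 − 1132/9035)·11.7/1132 = 738005.46.
Rural: 3707²·(1 − 276/3707)·35.7/276 = 1.6451384 × 10^6.
Urban: 1082²·(1 − 98/1082)·124.7/98 = 1.3547612 × 10^6.
Sum = 3.7379051 × 10^6.
SE = √(3.7379051 × 10^6) = 1933.

1933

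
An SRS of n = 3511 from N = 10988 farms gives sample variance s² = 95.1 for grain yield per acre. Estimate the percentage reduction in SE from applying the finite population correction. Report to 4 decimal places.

17.5094

f = n/N = 3511/10988 = 0.31953040.
SE_no-fpc = √(s²/n) = 0.16457916; SE_fpc = √((1−f)s²/n) = 0.13576231.
Ratio = √(1−f) = 0.82490581. Reduction = 100·(1 − 0.82490581) = 17.5094%.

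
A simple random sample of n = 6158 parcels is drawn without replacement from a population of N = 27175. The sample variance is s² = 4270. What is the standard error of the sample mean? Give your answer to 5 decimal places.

0.73231

Under SRS without replacement, Var(ȳ) = (1 − f)·s²/n with f = n/N = 6158/27175 = 0.22660534.
Var(ȳ) = (1 − 0.22660534)·4270/6158 = 0.77339466·0.69340695 = 0.53627724.
SE(ȳ) = √(0.53627724) = 0.73231.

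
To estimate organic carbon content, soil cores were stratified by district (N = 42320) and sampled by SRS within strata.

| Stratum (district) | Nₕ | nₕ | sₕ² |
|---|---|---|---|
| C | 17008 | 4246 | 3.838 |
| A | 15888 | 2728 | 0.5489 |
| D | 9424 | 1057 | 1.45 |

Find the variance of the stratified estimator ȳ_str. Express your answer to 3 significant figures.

1.93 × 10^-4

Var(ȳ_str) = Σₕ Wₕ²(1 − fₕ)sₕ²/nₕ with Wₕ = Nₕ/N, N = 42320.
C: Wₕ = 0.40189036; term = 0.40189036²·(1 − 0.24964722)·3.838/4246 = 1.095483 × 10^-4.
A: Wₕ = 0.37542533; term = 0.37542533²·(1 − 0.17170191)·0.5489/2728 = 2.3489981 × 10^-5.
D: Wₕ = 0.22268431; term = 0.22268431²·(1 − 0.11216044)·1.45/1057 = 6.0395801 × 10^-5.
Sum = 1.9343408 × 10^-4.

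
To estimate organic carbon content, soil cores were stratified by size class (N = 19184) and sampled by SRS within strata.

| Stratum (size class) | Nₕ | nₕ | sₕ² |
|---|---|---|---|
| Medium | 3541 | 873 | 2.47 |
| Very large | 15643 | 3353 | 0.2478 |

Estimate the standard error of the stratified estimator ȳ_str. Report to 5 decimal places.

0.01055

Var(ȳ_str) = Σₕ Wₕ²(1 − fₕ)sₕ²/nₕ with Wₕ = Nₕ/N, N = 19184.
Medium: Wₕ = 0.18458090; term = 0.18458090²·(1 − 0.24654053)·2.47/873 = 7.2630014 × 10^-5.
Very large: Wₕ = 0.81541910; term = 0.81541910²·(1 − 0.21434507)·0.2478/3353 = 3.8606581 × 10^-5.
Sum = 1.112366 × 10^-4.
SE = √(1.112366 × 10^-4) = 0.01055.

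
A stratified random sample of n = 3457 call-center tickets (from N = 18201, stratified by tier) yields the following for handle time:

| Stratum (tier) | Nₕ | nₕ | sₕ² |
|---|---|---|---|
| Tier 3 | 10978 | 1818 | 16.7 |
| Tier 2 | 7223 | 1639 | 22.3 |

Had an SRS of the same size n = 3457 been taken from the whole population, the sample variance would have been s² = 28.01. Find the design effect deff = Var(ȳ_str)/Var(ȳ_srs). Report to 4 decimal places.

Var(ȳ_str) = Σ Wₕ²(1−fₕ)sₕ²/nₕ with Wₕ = Nₕ/18201:
  Tier 3: (10978/18201)²·(1−1818/10978)·16.7/1818 = 0.0027883725
  Tier 2: (7223/18201)²·(1−1639/7223)·22.3/1639 = 0.0016565267
  → Var(ȳ_str) = 0.0044448992.
Var(ȳ_srs) = (1 − 3457/18201)·28.01/3457 = 0.0065634745.
deff = 0.0044448992 / 0.0065634745 = 0.6772.

0.6772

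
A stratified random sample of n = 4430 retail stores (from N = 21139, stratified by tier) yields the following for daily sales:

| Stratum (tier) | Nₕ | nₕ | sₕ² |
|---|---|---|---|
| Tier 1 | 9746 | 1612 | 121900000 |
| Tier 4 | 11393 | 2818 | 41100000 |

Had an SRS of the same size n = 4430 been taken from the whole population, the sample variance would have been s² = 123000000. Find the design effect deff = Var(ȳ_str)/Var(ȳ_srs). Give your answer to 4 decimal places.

Var(ȳ_str) = Σ Wₕ²(1−fₕ)sₕ²/nₕ with Wₕ = Nₕ/21139:
  Tier 1: (9746/21139)²·(1−1612/9746)·121900000/1612 = 13415.299
  Tier 4: (11393/21139)²·(1−2818/11393)·41100000/2818 = 3188.6304
  → Var(ȳ_str) = 16603.929.
Var(ȳ_srs) = (1 − 4430/21139)·123000000/4430 = 21946.608.
deff = 16603.929 / 21946.608 = 0.7566.

0.7566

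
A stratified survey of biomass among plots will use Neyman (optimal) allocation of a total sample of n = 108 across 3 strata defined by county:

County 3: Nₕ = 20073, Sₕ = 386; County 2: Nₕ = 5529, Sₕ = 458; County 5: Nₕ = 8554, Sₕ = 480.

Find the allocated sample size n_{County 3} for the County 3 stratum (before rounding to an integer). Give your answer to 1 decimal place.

Neyman allocation: nₕ = n·NₕSₕ / Σⱼ NⱼSⱼ.
Σ NⱼSⱼ = 20073·386 + 5529·458 + 8554·480 = 1.438638 × 10^7.
n_{County 3} = 108·20073·386 / (1.438638 × 10^7) = 58.2.

58.2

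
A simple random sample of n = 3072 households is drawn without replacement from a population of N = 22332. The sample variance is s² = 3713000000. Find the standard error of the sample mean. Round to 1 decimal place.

1021.0

Under SRS without replacement, Var(ȳ) = (1 − f)·s²/n with f = n/N = 3072/22332 = 0.13756045.
Var(ȳ) = (1 − 0.13756045)·3713000000/3072 = 0.86243955·1.2086589 × 10^6 = 1.0423952 × 10^6.
SE(ȳ) = √(1.0423952 × 10^6) = 1021.0.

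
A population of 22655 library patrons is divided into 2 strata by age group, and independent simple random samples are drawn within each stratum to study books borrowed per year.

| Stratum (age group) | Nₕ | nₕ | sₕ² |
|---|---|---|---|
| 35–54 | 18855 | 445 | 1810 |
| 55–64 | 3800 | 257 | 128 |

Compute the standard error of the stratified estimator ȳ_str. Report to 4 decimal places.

1.6625

Var(ȳ_str) = Σₕ Wₕ²(1 − fₕ)sₕ²/nₕ with Wₕ = Nₕ/N, N = 22655.
35–54: Wₕ = 0.83226661; term = 0.83226661²·(1 − 0.02360117)·1810/445 = 2.7508744.
55–64: Wₕ = 0.16773339; term = 0.16773339²·(1 − 0.06763158)·128/257 = 0.013064821.
Sum = 2.7639392.
SE = √(2.7639392) = 1.6625.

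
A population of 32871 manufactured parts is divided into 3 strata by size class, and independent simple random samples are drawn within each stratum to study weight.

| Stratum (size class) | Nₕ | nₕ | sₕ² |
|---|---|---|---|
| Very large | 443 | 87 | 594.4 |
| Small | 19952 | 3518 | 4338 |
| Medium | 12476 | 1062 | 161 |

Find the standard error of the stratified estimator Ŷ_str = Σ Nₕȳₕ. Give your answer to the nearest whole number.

Var(Ŷ_str) = Σₕ Nₕ²(1 − fₕ)sₕ²/nₕ.
Very large: 443²·(1 − 87/443)·594.4/87 = 1.0774901 × 10^6.
Small: 19952²·(1 − 3518/19952)·4338/3518 = 4.0431833 × 10^8.
Medium: 12476²·(1 − 1062/12476)·161/1062 = 2.1588109 × 10^7.
Sum = 4.2698393 × 10^8.
SE = √(4.2698393 × 10^8) = 20664.

20664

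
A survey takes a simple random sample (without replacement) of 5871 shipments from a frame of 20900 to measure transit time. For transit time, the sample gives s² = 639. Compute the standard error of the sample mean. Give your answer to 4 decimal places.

Under SRS without replacement, Var(ȳ) = (1 − f)·s²/n with f = n/N = 5871/20900 = 0.28090909.
Var(ȳ) = (1 − 0.28090909)·639/5871 = 0.71909091·0.10884006 = 0.078265899.
SE(ȳ) = √(0.078265899) = 0.2798.

0.2798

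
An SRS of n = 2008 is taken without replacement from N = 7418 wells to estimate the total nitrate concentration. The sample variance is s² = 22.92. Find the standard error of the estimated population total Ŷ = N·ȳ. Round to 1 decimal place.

676.8

Var(Ŷ) = N²·Var(ȳ) = N²·(1 − n/N)·s²/n.
f = 2008/7418 = 0.27069291; Var(ȳ) = 0.72930709·22.92/2008 = 0.008324561.
Var(Ŷ) = 7418² · 0.008324561 = 458073.32.
SE(Ŷ) = √(458073.32) = 676.8.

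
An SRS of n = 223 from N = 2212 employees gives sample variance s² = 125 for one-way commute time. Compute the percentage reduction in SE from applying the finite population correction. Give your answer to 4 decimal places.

f = n/N = 223/2212 = 0.10081374.
SE_no-fpc = √(s²/n) = 0.74869094; SE_fpc = √((1−f)s²/n) = 0.70994941.
Ratio = √(1−f) = 0.94825432. Reduction = 100·(1 − 0.94825432) = 5.1746%.

5.1746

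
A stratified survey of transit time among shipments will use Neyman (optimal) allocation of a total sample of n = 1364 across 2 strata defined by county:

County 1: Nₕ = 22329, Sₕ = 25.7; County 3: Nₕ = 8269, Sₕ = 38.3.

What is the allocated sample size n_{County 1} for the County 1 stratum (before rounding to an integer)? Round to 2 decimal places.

Neyman allocation: nₕ = n·NₕSₕ / Σⱼ NⱼSⱼ.
Σ NⱼSⱼ = 22329·25.7 + 8269·38.3 = 890558.
n_{County 1} = 1364·22329·25.7 / 890558 = 878.93.

878.93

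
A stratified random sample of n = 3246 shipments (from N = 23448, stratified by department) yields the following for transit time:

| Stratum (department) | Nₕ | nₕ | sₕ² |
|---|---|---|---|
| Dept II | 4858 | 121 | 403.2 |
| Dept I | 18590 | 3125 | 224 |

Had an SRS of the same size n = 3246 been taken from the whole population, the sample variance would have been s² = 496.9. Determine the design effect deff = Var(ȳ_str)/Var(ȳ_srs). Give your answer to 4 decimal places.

Var(ȳ_str) = Σ Wₕ²(1−fₕ)sₕ²/nₕ with Wₕ = Nₕ/23448:
  Dept II: (4858/23448)²·(1−121/4858)·403.2/121 = 0.13947117
  Dept I: (18590/23448)²·(1−3125/18590)·224/3125 = 0.037481391
  → Var(ȳ_str) = 0.17695256.
Var(ȳ_srs) = (1 − 3246/23448)·496.9/3246 = 0.13188914.
deff = 0.17695256 / 0.13188914 = 1.3417.

1.3417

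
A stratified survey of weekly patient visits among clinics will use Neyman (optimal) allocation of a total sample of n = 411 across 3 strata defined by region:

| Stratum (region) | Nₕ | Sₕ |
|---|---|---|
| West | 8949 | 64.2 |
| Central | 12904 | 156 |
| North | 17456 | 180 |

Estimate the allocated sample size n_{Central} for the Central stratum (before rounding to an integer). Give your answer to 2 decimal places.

144.40

Neyman allocation: nₕ = n·NₕSₕ / Σⱼ NⱼSⱼ.
Σ NⱼSⱼ = 8949·64.2 + 12904·156 + 17456·180 = 5.7296298 × 10^6.
n_{Central} = 411·12904·156 / (5.7296298 × 10^6) = 144.40.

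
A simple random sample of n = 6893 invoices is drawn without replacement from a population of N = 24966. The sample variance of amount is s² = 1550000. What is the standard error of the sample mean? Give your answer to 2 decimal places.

Under SRS without replacement, Var(ȳ) = (1 − f)·s²/n with f = n/N = 6893/24966 = 0.27609549.
Var(ȳ) = (1 − 0.27609549)·1550000/6893 = 0.72390451·224.86581 = 162.78137.
SE(ȳ) = √(162.78137) = 12.76.

12.76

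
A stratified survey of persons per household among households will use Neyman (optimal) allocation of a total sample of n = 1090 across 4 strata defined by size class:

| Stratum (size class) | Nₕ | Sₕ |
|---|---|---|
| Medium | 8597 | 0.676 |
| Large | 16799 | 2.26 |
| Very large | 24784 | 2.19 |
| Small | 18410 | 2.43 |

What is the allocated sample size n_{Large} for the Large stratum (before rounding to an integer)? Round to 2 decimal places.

Neyman allocation: nₕ = n·NₕSₕ / Σⱼ NⱼSⱼ.
Σ NⱼSⱼ = 8597·0.676 + 16799·2.26 + 24784·2.19 + 18410·2.43 = 142790.57.
n_{Large} = 1090·16799·2.26 / 142790.57 = 289.81.

289.81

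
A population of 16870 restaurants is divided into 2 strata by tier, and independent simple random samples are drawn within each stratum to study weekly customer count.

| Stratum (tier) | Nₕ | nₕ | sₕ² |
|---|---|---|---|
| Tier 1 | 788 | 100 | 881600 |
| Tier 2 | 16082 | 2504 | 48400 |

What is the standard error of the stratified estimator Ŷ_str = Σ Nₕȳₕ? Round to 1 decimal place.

94869.7

Var(Ŷ_str) = Σₕ Nₕ²(1 − fₕ)sₕ²/nₕ.
Tier 1: 788²·(1 − 100/788)·881600/100 = 4.7795415 × 10^9.
Tier 2: 16082²·(1 − 2504/16082)·48400/2504 = 4.2207235 × 10^9.
Sum = 9.000265 × 10^9.
SE = √(9.000265 × 10^9) = 94869.7.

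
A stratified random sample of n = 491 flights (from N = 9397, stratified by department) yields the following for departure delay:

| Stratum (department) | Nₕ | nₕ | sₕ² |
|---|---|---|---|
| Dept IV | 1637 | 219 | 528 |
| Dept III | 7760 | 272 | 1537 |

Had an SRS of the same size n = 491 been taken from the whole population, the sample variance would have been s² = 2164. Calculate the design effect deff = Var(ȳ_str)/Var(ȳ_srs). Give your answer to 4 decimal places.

Var(ȳ_str) = Σ Wₕ²(1−fₕ)sₕ²/nₕ with Wₕ = Nₕ/9397:
  Dept IV: (1637/9397)²·(1−219/1637)·528/219 = 0.063377669
  Dept III: (7760/9397)²·(1−272/7760)·1537/272 = 3.7183825
  → Var(ȳ_str) = 3.7817602.
Var(ȳ_srs) = (1 − 491/9397)·2164/491 = 4.1770457.
deff = 3.7817602 / 4.1770457 = 0.9054.

0.9054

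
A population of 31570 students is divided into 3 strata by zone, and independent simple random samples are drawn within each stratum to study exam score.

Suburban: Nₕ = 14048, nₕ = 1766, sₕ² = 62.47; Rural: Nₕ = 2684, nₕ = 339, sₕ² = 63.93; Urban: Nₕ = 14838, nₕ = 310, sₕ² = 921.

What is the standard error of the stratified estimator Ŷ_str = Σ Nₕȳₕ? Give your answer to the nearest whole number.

Var(Ŷ_str) = Σₕ Nₕ²(1 − fₕ)sₕ²/nₕ.
Suburban: 14048²·(1 − 1766/14048)·62.47/1766 = 6.1032955 × 10^6.
Rural: 2684²·(1 − 339/2684)·63.93/339 = 1.1869444 × 10^6.
Urban: 14838²·(1 − 310/14838)·921/310 = 6.4044101 × 10^8.
Sum = 6.4773125 × 10^8.
SE = √(6.4773125 × 10^8) = 25451.

25451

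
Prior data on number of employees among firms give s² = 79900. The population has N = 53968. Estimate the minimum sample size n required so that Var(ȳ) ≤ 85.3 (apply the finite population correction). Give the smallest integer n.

Without fpc, n₀ = s²/D = 79900/85.3 = 936.6940.
With fpc, (1 − n/N)·s²/n ≤ D requires n ≥ n₀/(1 + n₀/N) = 936.6940/(1 + 936.6940/53968) = 920.7137.
Rounding up, n = 921.

921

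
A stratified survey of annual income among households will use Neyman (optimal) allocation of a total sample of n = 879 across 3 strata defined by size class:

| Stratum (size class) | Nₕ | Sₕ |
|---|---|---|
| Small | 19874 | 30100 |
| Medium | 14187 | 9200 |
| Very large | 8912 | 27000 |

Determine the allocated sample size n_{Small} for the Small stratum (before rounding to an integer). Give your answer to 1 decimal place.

542.4

Neyman allocation: nₕ = n·NₕSₕ / Σⱼ NⱼSⱼ.
Σ NⱼSⱼ = 19874·30100 + 14187·9200 + 8912·27000 = 9.693518 × 10^8.
n_{Small} = 879·19874·30100 / (9.693518 × 10^8) = 542.4.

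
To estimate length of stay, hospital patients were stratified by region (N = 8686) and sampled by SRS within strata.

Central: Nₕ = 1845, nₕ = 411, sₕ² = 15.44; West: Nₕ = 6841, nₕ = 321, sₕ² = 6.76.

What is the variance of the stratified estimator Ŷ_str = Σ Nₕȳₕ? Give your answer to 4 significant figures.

1.039 × 10^6

Var(Ŷ_str) = Σₕ Nₕ²(1 − fₕ)sₕ²/nₕ.
Central: 1845²·(1 − 411/1845)·15.44/411 = 99391.901.
West: 6841²·(1 − 321/6841)·6.76/321 = 939309.79.
Sum = 1.0387017 × 10^6.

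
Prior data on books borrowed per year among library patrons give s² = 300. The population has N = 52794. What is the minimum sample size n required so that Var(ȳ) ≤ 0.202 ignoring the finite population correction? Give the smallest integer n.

1486

Without fpc, n₀ = s²/D = 300/0.202 = 1485.1485.
Rounding up, n = 1486.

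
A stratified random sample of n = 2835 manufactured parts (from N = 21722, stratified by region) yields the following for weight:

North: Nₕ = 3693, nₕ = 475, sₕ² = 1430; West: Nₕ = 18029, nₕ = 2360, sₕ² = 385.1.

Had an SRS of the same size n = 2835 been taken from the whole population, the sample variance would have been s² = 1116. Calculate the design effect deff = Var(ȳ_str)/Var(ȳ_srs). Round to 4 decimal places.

Var(ȳ_str) = Σ Wₕ²(1−fₕ)sₕ²/nₕ with Wₕ = Nₕ/21722:
  North: (3693/21722)²·(1−475/3693)·1430/475 = 0.075824256
  West: (18029/21722)²·(1−2360/18029)·385.1/2360 = 0.097695558
  → Var(ȳ_str) = 0.17351981.
Var(ȳ_srs) = (1 − 2835/21722)·1116/2835 = 0.34227431.
deff = 0.17351981 / 0.34227431 = 0.5070.

0.5070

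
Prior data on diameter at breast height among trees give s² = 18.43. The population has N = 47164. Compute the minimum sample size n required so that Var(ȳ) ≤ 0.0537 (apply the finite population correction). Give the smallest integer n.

341

Without fpc, n₀ = s²/D = 18.43/0.0537 = 343.2030.
With fpc, (1 − n/N)·s²/n ≤ D requires n ≥ n₀/(1 + n₀/N) = 343.2030/(1 + 343.2030/47164) = 340.7236.
Rounding up, n = 341.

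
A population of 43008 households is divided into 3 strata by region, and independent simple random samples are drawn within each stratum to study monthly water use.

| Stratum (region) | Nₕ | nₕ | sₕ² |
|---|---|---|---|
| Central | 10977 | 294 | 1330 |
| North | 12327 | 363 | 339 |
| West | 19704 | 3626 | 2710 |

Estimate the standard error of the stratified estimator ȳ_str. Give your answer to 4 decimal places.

0.6995

Var(ȳ_str) = Σₕ Wₕ²(1 − fₕ)sₕ²/nₕ with Wₕ = Nₕ/N, N = 43008.
Central: Wₕ = 0.25523158; term = 0.25523158²·(1 − 0.02678327)·1330/294 = 0.28680235.
North: Wₕ = 0.28662109; term = 0.28662109²·(1 − 0.02944755)·339/363 = 0.074460917.
West: Wₕ = 0.45814732; term = 0.45814732²·(1 − 0.18402355)·2710/3626 = 0.12800573.
Sum = 0.489269.
SE = √(0.489269) = 0.6995.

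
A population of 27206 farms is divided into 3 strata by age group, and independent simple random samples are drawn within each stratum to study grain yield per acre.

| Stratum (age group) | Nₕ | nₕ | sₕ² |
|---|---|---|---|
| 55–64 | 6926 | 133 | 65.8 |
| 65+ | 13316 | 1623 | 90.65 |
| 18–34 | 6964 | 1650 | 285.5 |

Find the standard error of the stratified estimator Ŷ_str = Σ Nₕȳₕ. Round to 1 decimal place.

Var(Ŷ_str) = Σₕ Nₕ²(1 − fₕ)sₕ²/nₕ.
55–64: 6926²·(1 − 133/6926)·65.8/133 = 2.3276536 × 10^7.
65+: 13316²·(1 − 1623/13316)·90.65/1623 = 8.6965906 × 10^6.
18–34: 6964²·(1 − 1650/6964)·285.5/1650 = 6.4032798 × 10^6.
Sum = 3.8376406 × 10^7.
SE = √(3.8376406 × 10^7) = 6194.9.

6194.9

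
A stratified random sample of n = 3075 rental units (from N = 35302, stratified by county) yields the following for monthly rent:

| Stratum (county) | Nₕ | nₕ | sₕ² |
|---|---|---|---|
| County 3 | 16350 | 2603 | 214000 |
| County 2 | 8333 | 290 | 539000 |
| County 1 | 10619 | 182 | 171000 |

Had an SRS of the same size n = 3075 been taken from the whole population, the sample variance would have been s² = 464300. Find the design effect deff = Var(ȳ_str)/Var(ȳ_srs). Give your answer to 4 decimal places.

1.4389

Var(ȳ_str) = Σ Wₕ²(1−fₕ)sₕ²/nₕ with Wₕ = Nₕ/35302:
  County 3: (16350/35302)²·(1−2603/16350)·214000/2603 = 14.827457
  County 2: (8333/35302)²·(1−290/8333)·539000/290 = 99.956628
  County 1: (10619/35302)²·(1−182/10619)·171000/182 = 83.557494
  → Var(ȳ_str) = 198.34158.
Var(ȳ_srs) = (1 − 3075/35302)·464300/3075 = 137.83964.
deff = 198.34158 / 137.83964 = 1.4389.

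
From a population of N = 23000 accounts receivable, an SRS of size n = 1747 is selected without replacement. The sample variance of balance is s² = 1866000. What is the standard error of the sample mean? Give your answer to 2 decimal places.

Under SRS without replacement, Var(ȳ) = (1 − f)·s²/n with f = n/N = 1747/23000 = 0.07595652.
Var(ȳ) = (1 − 0.07595652)·1866000/1747 = 0.92404348·1068.1168 = 986.98634.
SE(ȳ) = √(986.98634) = 31.42.

31.42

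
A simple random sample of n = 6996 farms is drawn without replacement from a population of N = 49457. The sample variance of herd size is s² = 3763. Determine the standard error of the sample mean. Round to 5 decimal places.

Under SRS without replacement, Var(ȳ) = (1 − f)·s²/n with f = n/N = 6996/49457 = 0.14145621.
Var(ȳ) = (1 − 0.14145621)·3763/6996 = 0.85854379·0.53787879 = 0.46179249.
SE(ȳ) = √(0.46179249) = 0.67955.

0.67955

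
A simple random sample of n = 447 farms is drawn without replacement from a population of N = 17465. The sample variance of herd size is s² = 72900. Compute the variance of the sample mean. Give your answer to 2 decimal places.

158.91

Under SRS without replacement, Var(ȳ) = (1 − f)·s²/n with f = n/N = 447/17465 = 0.02559405.
Var(ȳ) = (1 − 0.02559405)·72900/447 = 0.97440595·163.08725 = 158.91319.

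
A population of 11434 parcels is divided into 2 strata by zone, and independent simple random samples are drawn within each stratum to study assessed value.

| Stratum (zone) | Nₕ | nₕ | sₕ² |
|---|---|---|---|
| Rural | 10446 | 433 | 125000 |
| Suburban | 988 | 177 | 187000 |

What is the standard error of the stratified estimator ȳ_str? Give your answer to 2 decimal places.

Var(ȳ_str) = Σₕ Wₕ²(1 − fₕ)sₕ²/nₕ with Wₕ = Nₕ/N, N = 11434.
Rural: Wₕ = 0.91359104; term = 0.91359104²·(1 − 0.04145127)·125000/433 = 230.96171.
Suburban: Wₕ = 0.08640896; term = 0.08640896²·(1 − 0.17914980)·187000/177 = 6.475149.
Sum = 237.43686.
SE = √(237.43686) = 15.41.

15.41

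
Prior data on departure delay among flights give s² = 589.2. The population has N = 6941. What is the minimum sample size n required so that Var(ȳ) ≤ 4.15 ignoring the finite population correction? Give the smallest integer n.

Without fpc, n₀ = s²/D = 589.2/4.15 = 141.9759.
Rounding up, n = 142.

142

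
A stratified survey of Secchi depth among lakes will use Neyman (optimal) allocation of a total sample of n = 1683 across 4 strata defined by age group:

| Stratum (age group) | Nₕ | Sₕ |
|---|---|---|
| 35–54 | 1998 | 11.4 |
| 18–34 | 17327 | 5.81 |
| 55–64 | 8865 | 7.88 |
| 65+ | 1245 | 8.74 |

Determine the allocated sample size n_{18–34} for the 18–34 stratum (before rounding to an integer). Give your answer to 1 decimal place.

829.8

Neyman allocation: nₕ = n·NₕSₕ / Σⱼ NⱼSⱼ.
Σ NⱼSⱼ = 1998·11.4 + 17327·5.81 + 8865·7.88 + 1245·8.74 = 204184.57.
n_{18–34} = 1683·17327·5.81 / 204184.57 = 829.8.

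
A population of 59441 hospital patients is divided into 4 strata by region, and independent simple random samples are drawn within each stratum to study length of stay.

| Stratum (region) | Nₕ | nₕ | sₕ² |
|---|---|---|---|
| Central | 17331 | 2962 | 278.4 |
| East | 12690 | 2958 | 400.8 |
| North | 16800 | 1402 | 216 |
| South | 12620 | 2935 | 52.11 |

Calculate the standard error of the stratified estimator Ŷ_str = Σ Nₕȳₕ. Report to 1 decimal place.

9064.5

Var(Ŷ_str) = Σₕ Nₕ²(1 − fₕ)sₕ²/nₕ.
Central: 17331²·(1 − 2962/17331)·278.4/2962 = 2.3406385 × 10^7.
East: 12690²·(1 − 2958/12690)·400.8/2958 = 1.673375 × 10^7.
North: 16800²·(1 − 1402/16800)·216/1402 = 3.9854681 × 10^7.
South: 12620²·(1 − 2935/12620)·52.11/2935 = 2.170061 × 10^6.
Sum = 8.2164877 × 10^7.
SE = √(8.2164877 × 10^7) = 9064.5.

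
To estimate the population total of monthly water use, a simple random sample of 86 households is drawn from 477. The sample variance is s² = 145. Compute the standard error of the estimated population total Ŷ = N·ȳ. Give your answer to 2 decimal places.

560.77

Var(Ŷ) = N²·Var(ȳ) = N²·(1 − n/N)·s²/n.
f = 86/477 = 0.18029350; Var(ȳ) = 0.81970650·145/86 = 1.3820633.
Var(Ŷ) = 477² · 1.3820633 = 314459.48.
SE(Ŷ) = √(314459.48) = 560.77.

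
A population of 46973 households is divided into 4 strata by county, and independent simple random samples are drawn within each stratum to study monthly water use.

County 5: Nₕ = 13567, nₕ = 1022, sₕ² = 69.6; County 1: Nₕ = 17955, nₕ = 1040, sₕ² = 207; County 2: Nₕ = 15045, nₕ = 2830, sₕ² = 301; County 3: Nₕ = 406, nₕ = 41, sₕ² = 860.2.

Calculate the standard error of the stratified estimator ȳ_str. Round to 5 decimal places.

Var(ȳ_str) = Σₕ Wₕ²(1 − fₕ)sₕ²/nₕ with Wₕ = Nₕ/N, N = 46973.
County 5: Wₕ = 0.28882550; term = 0.28882550²·(1 − 0.07532984)·69.6/1022 = 0.0052531069.
County 1: Wₕ = 0.38224086; term = 0.38224086²·(1 − 0.05792258)·207/1040 = 0.027396673.
County 2: Wₕ = 0.32029038; term = 0.32029038²·(1 − 0.18810236)·301/2830 = 0.0088586823.
County 3: Wₕ = 0.00864326; term = 0.00864326²·(1 − 0.10098522)·860.2/41 = 0.0014090872.
Sum = 0.042917549.
SE = √(0.042917549) = 0.20717.

0.20717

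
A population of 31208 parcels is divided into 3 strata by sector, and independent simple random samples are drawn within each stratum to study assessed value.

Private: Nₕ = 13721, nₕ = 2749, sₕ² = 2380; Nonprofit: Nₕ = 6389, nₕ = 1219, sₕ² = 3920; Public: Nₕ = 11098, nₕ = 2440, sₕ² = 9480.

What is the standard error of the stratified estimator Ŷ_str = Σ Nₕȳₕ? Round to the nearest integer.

24696

Var(Ŷ_str) = Σₕ Nₕ²(1 − fₕ)sₕ²/nₕ.
Private: 13721²·(1 − 2749/13721)·2380/2749 = 1.3033882 × 10^8.
Nonprofit: 6389²·(1 − 1219/6389)·3920/1219 = 1.0621988 × 10^8.
Public: 11098²·(1 − 2440/11098)·9480/2440 = 3.7331962 × 10^8.
Sum = 6.0987832 × 10^8.
SE = √(6.0987832 × 10^8) = 24696.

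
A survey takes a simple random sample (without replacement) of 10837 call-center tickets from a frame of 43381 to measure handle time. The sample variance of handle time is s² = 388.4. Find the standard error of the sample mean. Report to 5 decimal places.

Under SRS without replacement, Var(ȳ) = (1 − f)·s²/n with f = n/N = 10837/43381 = 0.24980982.
Var(ȳ) = (1 − 0.24980982)·388.4/10837 = 0.75019018·0.035840177 = 0.026886949.
SE(ȳ) = √(0.026886949) = 0.16397.

0.16397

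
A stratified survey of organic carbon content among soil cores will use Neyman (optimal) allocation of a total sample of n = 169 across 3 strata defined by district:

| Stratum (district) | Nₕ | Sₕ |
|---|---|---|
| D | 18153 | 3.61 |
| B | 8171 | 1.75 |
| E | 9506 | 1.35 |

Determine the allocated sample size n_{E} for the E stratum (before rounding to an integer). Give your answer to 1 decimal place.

Neyman allocation: nₕ = n·NₕSₕ / Σⱼ NⱼSⱼ.
Σ NⱼSⱼ = 18153·3.61 + 8171·1.75 + 9506·1.35 = 92664.68.
n_{E} = 169·9506·1.35 / 92664.68 = 23.4.

23.4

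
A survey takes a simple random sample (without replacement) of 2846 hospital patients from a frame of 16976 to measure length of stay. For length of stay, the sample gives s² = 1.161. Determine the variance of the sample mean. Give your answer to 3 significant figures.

3.40 × 10^-4

Under SRS without replacement, Var(ȳ) = (1 − f)·s²/n with f = n/N = 2846/16976 = 0.16764844.
Var(ȳ) = (1 − 0.16764844)·1.161/2846 = 0.83235156·4.0794097 × 10^-4 = 3.395503 × 10^-4.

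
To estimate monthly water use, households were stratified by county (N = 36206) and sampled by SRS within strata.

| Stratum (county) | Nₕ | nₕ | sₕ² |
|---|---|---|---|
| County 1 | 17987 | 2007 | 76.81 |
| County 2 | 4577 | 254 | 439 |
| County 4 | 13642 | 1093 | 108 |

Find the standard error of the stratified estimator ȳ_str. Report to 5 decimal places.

0.21768

Var(ȳ_str) = Σₕ Wₕ²(1 − fₕ)sₕ²/nₕ with Wₕ = Nₕ/N, N = 36206.
County 1: Wₕ = 0.49679611; term = 0.49679611²·(1 − 0.11158059)·76.81/2007 = 0.0083916007.
County 2: Wₕ = 0.12641551; term = 0.12641551²·(1 − 0.05549487)·439/254 = 0.026087704.
County 4: Wₕ = 0.37678838; term = 0.37678838²·(1 − 0.08012022)·108/1093 = 0.012904158.
Sum = 0.047383463.
SE = √(0.047383463) = 0.21768.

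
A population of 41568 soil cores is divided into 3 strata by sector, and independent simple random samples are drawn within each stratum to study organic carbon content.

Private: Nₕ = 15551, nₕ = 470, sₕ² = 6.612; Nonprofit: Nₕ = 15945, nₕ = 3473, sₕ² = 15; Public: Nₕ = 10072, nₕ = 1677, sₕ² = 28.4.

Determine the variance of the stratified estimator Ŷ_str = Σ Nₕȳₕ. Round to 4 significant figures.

5.590 × 10^6

Var(Ŷ_str) = Σₕ Nₕ²(1 − fₕ)sₕ²/nₕ.
Private: 15551²·(1 − 470/15551)·6.612/470 = 3.2993125 × 10^6.
Nonprofit: 15945²·(1 − 3473/15945)·15/3473 = 858908.9.
Public: 10072²·(1 − 1677/10072)·28.4/1677 = 1.4319297 × 10^6.
Sum = 5.5901511 × 10^6.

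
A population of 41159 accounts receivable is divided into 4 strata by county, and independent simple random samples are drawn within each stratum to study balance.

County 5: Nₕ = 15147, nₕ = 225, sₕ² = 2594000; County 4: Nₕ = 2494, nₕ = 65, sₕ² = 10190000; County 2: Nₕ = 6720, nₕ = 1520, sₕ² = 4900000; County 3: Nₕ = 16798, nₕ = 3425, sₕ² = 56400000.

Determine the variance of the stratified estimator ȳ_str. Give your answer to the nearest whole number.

Var(ȳ_str) = Σₕ Wₕ²(1 − fₕ)sₕ²/nₕ with Wₕ = Nₕ/N, N = 41159.
County 5: Wₕ = 0.36801186; term = 0.36801186²·(1 − 0.01485443)·2594000/225 = 1538.1953.
County 4: Wₕ = 0.06059428; term = 0.06059428²·(1 − 0.02606255)·10190000/65 = 560.60267.
County 2: Wₕ = 0.16326927; term = 0.16326927²·(1 − 0.22619048)·4900000/1520 = 66.495994.
County 3: Wₕ = 0.40812459; term = 0.40812459²·(1 − 0.20389332)·56400000/3425 = 2183.6112.
Sum = 4348.9052.

4349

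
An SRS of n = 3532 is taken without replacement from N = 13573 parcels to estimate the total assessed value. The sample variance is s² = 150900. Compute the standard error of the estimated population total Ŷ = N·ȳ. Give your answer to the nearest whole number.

76306

Var(Ŷ) = N²·Var(ȳ) = N²·(1 − n/N)·s²/n.
f = 3532/13573 = 0.26022250; Var(ȳ) = 0.73977750·150900/3532 = 31.606009.
Var(Ŷ) = 13573² · 31.606009 = 5.822659 × 10^9.
SE(Ŷ) = √(5.822659 × 10^9) = 76306.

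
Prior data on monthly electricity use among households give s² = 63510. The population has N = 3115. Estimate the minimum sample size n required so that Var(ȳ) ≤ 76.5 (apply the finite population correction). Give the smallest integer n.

656

Without fpc, n₀ = s²/D = 63510/76.5 = 830.1961.
With fpc, (1 − n/N)·s²/n ≤ D requires n ≥ n₀/(1 + n₀/N) = 830.1961/(1 + 830.1961/3115) = 655.4961.
Rounding up, n = 656.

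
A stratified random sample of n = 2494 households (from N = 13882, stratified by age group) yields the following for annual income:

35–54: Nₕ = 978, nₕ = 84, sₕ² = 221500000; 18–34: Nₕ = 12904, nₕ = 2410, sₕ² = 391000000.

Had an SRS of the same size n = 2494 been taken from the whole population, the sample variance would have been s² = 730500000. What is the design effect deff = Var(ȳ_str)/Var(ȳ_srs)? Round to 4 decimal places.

0.5243

Var(ȳ_str) = Σ Wₕ²(1−fₕ)sₕ²/nₕ with Wₕ = Nₕ/13882:
  35–54: (978/13882)²·(1−84/978)·221500000/84 = 11963.734
  18–34: (12904/13882)²·(1−2410/12904)·391000000/2410 = 114004.25
  → Var(ȳ_str) = 125967.98.
Var(ȳ_srs) = (1 − 2494/13882)·730500000/2494 = 240280.87.
deff = 125967.98 / 240280.87 = 0.5243.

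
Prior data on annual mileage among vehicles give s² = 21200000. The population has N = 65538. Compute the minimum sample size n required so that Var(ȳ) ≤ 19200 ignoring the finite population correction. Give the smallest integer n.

Without fpc, n₀ = s²/D = 21200000/19200 = 1104.1667.
Rounding up, n = 1105.

1105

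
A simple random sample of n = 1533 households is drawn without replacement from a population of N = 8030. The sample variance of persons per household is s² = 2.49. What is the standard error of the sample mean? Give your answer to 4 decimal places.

Under SRS without replacement, Var(ȳ) = (1 − f)·s²/n with f = n/N = 1533/8030 = 0.19090909.
Var(ȳ) = (1 − 0.19090909)·2.49/1533 = 0.80909091·0.0016242661 = 0.001314179.
SE(ȳ) = √(0.001314179) = 0.0363.

0.0363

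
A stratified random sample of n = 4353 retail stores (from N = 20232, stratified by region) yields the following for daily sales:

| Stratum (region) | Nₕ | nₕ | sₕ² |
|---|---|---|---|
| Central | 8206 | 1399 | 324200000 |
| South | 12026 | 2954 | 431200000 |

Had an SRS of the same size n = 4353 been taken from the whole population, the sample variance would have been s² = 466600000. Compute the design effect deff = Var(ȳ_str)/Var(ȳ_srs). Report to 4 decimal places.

0.8384

Var(ȳ_str) = Σ Wₕ²(1−fₕ)sₕ²/nₕ with Wₕ = Nₕ/20232:
  Central: (8206/20232)²·(1−1399/8206)·324200000/1399 = 31623.135
  South: (12026/20232)²·(1−2954/12026)·431200000/2954 = 38905.847
  → Var(ȳ_str) = 70528.982.
Var(ȳ_srs) = (1 − 4353/20232)·466600000/4353 = 84127.968.
deff = 70528.982 / 84127.968 = 0.8384.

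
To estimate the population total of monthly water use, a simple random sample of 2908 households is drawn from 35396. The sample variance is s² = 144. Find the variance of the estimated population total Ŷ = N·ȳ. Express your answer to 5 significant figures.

5.6944 × 10^7

Var(Ŷ) = N²·Var(ȳ) = N²·(1 − n/N)·s²/n.
f = 2908/35396 = 0.08215618; Var(ȳ) = 0.91784382·144/2908 = 0.045450313.
Var(Ŷ) = 35396² · 0.045450313 = 5.6943643 × 10^7.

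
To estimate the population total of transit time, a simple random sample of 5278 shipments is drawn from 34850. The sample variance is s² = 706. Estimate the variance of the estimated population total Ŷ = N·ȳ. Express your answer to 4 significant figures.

Var(Ŷ) = N²·Var(ȳ) = N²·(1 − n/N)·s²/n.
f = 5278/34850 = 0.15144907; Var(ȳ) = 0.84855093·706/5278 = 0.11350454.
Var(Ŷ) = 34850² · 0.11350454 = 1.3785382 × 10^8.

1.379 × 10^8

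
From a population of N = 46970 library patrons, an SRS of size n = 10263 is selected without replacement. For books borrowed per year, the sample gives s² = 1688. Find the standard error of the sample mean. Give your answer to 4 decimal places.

0.3585

Under SRS without replacement, Var(ȳ) = (1 − f)·s²/n with f = n/N = 10263/46970 = 0.21850117.
Var(ȳ) = (1 − 0.21850117)·1688/10263 = 0.78149883·0.16447433 = 0.12853649.
SE(ȳ) = √(0.12853649) = 0.3585.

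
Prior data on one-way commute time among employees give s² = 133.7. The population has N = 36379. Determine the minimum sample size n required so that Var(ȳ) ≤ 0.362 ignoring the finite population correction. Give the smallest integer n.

370

Without fpc, n₀ = s²/D = 133.7/0.362 = 369.3370.
Rounding up, n = 370.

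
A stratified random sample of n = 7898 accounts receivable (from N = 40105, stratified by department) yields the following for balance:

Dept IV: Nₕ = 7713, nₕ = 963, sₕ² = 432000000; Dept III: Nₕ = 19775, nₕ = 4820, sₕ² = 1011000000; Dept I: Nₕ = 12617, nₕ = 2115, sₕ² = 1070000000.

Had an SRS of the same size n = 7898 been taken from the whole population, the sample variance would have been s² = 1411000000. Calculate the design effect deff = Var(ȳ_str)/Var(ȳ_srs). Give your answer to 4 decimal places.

0.6605

Var(ȳ_str) = Σ Wₕ²(1−fₕ)sₕ²/nₕ with Wₕ = Nₕ/40105:
  Dept IV: (7713/40105)²·(1−963/7713)·432000000/963 = 14520.699
  Dept III: (19775/40105)²·(1−4820/19775)·1011000000/4820 = 38566.479
  Dept I: (12617/40105)²·(1−2115/12617)·1070000000/2115 = 41677.771
  → Var(ȳ_str) = 94764.949.
Var(ȳ_srs) = (1 − 7898/40105)·1411000000/7898 = 143470.18.
deff = 94764.949 / 143470.18 = 0.6605.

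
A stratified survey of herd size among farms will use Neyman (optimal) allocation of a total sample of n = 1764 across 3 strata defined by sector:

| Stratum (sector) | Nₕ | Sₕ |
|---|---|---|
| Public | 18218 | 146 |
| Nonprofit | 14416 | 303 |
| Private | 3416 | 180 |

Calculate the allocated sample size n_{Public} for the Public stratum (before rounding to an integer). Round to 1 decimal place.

613.9

Neyman allocation: nₕ = n·NₕSₕ / Σⱼ NⱼSⱼ.
Σ NⱼSⱼ = 18218·146 + 14416·303 + 3416·180 = 7.642756 × 10^6.
n_{Public} = 1764·18218·146 / (7.642756 × 10^6) = 613.9.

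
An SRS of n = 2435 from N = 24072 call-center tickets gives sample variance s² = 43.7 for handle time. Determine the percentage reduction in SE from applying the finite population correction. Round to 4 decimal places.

5.1926

f = n/N = 2435/24072 = 0.10115487.
SE_no-fpc = √(s²/n) = 0.13396497; SE_fpc = √((1−f)s²/n) = 0.12700876.
Ratio = √(1−f) = 0.94807443. Reduction = 100·(1 − 0.94807443) = 5.1926%.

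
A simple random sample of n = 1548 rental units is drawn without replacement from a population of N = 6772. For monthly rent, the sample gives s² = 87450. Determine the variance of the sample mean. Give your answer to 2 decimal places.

Under SRS without replacement, Var(ȳ) = (1 − f)·s²/n with f = n/N = 1548/6772 = 0.22858830.
Var(ȳ) = (1 − 0.22858830)·87450/1548 = 0.77141170·56.492248 = 43.578781.

43.58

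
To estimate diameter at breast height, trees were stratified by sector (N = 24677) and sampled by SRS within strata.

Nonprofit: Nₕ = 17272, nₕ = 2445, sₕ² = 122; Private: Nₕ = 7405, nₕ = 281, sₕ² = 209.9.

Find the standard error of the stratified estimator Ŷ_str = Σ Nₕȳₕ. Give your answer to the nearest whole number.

Var(Ŷ_str) = Σₕ Nₕ²(1 − fₕ)sₕ²/nₕ.
Nonprofit: 17272²·(1 − 2445/17272)·122/2445 = 1.2778412 × 10^7.
Private: 7405²·(1 − 281/7405)·209.9/281 = 3.9405341 × 10^7.
Sum = 5.2183753 × 10^7.
SE = √(5.2183753 × 10^7) = 7224.

7224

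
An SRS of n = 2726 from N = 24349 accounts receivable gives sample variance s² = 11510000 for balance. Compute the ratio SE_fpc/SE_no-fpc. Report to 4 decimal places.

f = n/N = 2726/24349 = 0.11195532.
SE_no-fpc = √(s²/n) = 64.979256; SE_fpc = √((1−f)s²/n) = 61.233932.
Ratio = √(1−f) = 0.94236123.

0.9424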